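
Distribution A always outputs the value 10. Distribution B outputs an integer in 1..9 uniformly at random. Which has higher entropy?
B

A is deterministic, so H(A) = 0. B is uniform over 9 outcomes, so H(B) = log₂(9) = 3.170 bits. Any distribution with genuine randomness has higher entropy than a deterministic one.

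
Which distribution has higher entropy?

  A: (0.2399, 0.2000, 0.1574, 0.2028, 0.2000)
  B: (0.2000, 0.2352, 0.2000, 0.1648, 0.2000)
B

Both distributions are close to uniform, making this a harder comparison.

H(A) = 2.3094 bits
H(B) = 2.3129 bits

The distribution closer to uniform has higher entropy.
Answer: B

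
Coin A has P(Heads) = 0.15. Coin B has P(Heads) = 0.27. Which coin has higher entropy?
B

For binary distributions, entropy is maximized at p=0.5 and decreases as p moves toward 0 or 1.

H(A) = H(0.15) = 0.6098 bits
H(B) = H(0.27) = 0.8415 bits

Distribution B (p=0.27) is closer to uniform (p=0.5), so it has higher entropy.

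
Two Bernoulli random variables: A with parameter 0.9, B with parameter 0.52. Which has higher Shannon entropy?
B

For binary distributions, entropy is maximized at p=0.5 and decreases as p moves toward 0 or 1.

H(A) = H(0.9) = 0.4690 bits
H(B) = H(0.52) = 0.9988 bits

Distribution B (p=0.52) is closer to uniform (p=0.5), so it has higher entropy.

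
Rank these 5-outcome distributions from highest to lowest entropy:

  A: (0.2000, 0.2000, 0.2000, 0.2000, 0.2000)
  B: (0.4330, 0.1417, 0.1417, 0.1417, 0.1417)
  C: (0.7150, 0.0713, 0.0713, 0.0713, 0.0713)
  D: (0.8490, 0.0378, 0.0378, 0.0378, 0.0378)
A > B > C > D

Key insight: Entropy is maximized by uniform distributions and minimized by concentrated distributions.

Entropies:
  H(A) = 2.3219 bits
  H(B) = 2.1210 bits
  H(C) = 1.4322 bits
  H(D) = 0.9143 bits

Ranking: A > B > C > D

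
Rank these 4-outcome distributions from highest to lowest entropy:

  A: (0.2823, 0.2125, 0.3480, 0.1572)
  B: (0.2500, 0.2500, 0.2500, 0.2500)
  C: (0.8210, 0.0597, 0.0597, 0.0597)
B > A > C

Key insight: Entropy is maximized by uniform distributions and minimized by concentrated distributions.

- Uniform distributions have maximum entropy log₂(4) = 2.0000 bits
- The more "peaked" or concentrated a distribution, the lower its entropy

Entropies:
  H(A) = 1.9395 bits
  H(B) = 2.0000 bits
  H(C) = 0.9616 bits

Ranking: B > A > C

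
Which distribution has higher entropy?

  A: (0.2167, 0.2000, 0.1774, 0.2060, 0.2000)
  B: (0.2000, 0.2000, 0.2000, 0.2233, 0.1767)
A

Both distributions are close to uniform, making this a harder comparison.

H(A) = 2.3189 bits
H(B) = 2.3180 bits

The distribution closer to uniform has higher entropy.
Answer: A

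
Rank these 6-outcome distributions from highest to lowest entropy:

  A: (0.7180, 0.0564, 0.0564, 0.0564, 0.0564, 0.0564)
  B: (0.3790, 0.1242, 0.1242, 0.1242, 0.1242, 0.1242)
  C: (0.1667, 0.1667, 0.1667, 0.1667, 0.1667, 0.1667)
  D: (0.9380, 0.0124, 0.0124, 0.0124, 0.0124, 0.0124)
C > B > A > D

Key insight: Entropy is maximized by uniform distributions and minimized by concentrated distributions.

Entropies:
  H(A) = 1.5129 bits
  H(B) = 2.3993 bits
  H(C) = 2.5850 bits
  H(D) = 0.4793 bits

Ranking: C > B > A > D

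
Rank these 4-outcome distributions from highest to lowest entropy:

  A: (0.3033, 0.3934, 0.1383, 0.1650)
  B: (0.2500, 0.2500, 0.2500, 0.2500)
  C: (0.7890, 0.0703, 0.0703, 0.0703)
B > A > C

Key insight: Entropy is maximized by uniform distributions and minimized by concentrated distributions.

- Uniform distributions have maximum entropy log₂(4) = 2.0000 bits
- The more "peaked" or concentrated a distribution, the lower its entropy

Entropies:
  H(A) = 1.8752 bits
  H(B) = 2.0000 bits
  H(C) = 1.0778 bits

Ranking: B > A > C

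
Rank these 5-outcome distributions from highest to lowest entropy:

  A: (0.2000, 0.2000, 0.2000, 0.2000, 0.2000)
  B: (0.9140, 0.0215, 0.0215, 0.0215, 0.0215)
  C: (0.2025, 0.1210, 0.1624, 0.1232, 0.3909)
A > C > B

Key insight: Entropy is maximized by uniform distributions and minimized by concentrated distributions.

- Uniform distributions have maximum entropy log₂(5) = 2.3219 bits
- The more "peaked" or concentrated a distribution, the lower its entropy

Entropies:
  H(A) = 2.3219 bits
  H(B) = 0.5950 bits
  H(C) = 2.1629 bits

Ranking: A > C > B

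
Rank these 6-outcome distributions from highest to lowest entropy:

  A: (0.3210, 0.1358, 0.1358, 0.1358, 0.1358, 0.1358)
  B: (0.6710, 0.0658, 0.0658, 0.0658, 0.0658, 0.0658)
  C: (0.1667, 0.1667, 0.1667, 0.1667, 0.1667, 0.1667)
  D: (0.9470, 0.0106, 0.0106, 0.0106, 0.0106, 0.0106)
C > A > B > D

Key insight: Entropy is maximized by uniform distributions and minimized by concentrated distributions.

Entropies:
  H(A) = 2.4821 bits
  H(B) = 1.6778 bits
  H(C) = 2.5850 bits
  H(D) = 0.4221 bits

Ranking: C > A > B > D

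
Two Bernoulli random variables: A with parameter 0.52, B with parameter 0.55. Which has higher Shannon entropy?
A

For binary distributions, entropy is maximized at p=0.5 and decreases as p moves toward 0 or 1.

H(A) = H(0.52) = 0.9988 bits
H(B) = H(0.55) = 0.9928 bits

Distribution A (p=0.52) is closer to uniform (p=0.5), so it has higher entropy.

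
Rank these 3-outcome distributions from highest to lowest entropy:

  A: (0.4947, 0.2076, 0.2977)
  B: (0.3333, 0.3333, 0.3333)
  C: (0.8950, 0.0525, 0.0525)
B > A > C

Key insight: Entropy is maximized by uniform distributions and minimized by concentrated distributions.

- Uniform distributions have maximum entropy log₂(3) = 1.5850 bits
- The more "peaked" or concentrated a distribution, the lower its entropy

Entropies:
  H(A) = 1.4936 bits
  H(B) = 1.5850 bits
  H(C) = 0.5896 bits

Ranking: B > A > C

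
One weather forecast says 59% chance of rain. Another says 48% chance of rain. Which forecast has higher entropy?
48% forecast

Treat each forecast as a Bernoulli distribution. Binary entropy is maximized at p=0.5 and falls off symmetrically toward 0 or 1. The 48% forecast is closer to 50%, so it is more uncertain. H(59%) ≈ 0.977 bits, H(48%) ≈ 0.999 bits.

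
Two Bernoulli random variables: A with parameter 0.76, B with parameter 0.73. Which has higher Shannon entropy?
B

For binary distributions, entropy is maximized at p=0.5 and decreases as p moves toward 0 or 1.

H(A) = H(0.76) = 0.7950 bits
H(B) = H(0.73) = 0.8415 bits

Distribution B (p=0.73) is closer to uniform (p=0.5), so it has higher entropy.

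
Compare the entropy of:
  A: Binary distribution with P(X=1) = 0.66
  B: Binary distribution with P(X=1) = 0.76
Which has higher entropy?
A

For binary distributions, entropy is maximized at p=0.5 and decreases as p moves toward 0 or 1.

H(A) = H(0.66) = 0.9248 bits
H(B) = H(0.76) = 0.7950 bits

Distribution A (p=0.66) is closer to uniform (p=0.5), so it has higher entropy.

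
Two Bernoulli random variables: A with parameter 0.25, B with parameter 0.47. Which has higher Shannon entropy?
B

For binary distributions, entropy is maximized at p=0.5 and decreases as p moves toward 0 or 1.

H(A) = H(0.25) = 0.8113 bits
H(B) = H(0.47) = 0.9974 bits

Distribution B (p=0.47) is closer to uniform (p=0.5), so it has higher entropy.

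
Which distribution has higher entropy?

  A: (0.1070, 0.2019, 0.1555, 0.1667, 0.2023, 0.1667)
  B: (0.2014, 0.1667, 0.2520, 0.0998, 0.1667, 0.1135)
A

Both distributions are close to uniform, making this a harder comparison.

H(A) = 2.5566 bits
H(B) = 2.5164 bits

The distribution closer to uniform has higher entropy.
Answer: A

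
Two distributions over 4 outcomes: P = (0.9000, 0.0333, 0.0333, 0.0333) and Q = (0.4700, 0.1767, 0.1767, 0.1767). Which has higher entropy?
Q

P is highly concentrated on one outcome (90%), making it nearly deterministic. Q spreads its mass more evenly (max 47%). The more spread-out distribution has higher entropy: H(P) ≈ 0.627 bits, H(Q) ≈ 1.837 bits.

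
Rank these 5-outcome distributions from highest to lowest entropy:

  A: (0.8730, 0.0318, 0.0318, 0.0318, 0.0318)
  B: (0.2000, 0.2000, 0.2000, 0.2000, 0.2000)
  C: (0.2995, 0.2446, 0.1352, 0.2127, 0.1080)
B > C > A

Key insight: Entropy is maximized by uniform distributions and minimized by concentrated distributions.

- Uniform distributions have maximum entropy log₂(5) = 2.3219 bits
- The more "peaked" or concentrated a distribution, the lower its entropy

Entropies:
  H(A) = 0.8032 bits
  H(B) = 2.3219 bits
  H(C) = 2.2299 bits

Ranking: B > C > A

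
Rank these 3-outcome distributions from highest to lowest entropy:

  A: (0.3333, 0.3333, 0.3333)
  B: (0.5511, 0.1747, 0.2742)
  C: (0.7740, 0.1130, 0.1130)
A > B > C

Key insight: Entropy is maximized by uniform distributions and minimized by concentrated distributions.

- Uniform distributions have maximum entropy log₂(3) = 1.5850 bits
- The more "peaked" or concentrated a distribution, the lower its entropy

Entropies:
  H(A) = 1.5850 bits
  H(B) = 1.4253 bits
  H(C) = 0.9970 bits

Ranking: A > B > C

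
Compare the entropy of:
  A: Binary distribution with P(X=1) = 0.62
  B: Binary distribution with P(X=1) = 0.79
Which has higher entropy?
A

For binary distributions, entropy is maximized at p=0.5 and decreases as p moves toward 0 or 1.

H(A) = H(0.62) = 0.9580 bits
H(B) = H(0.79) = 0.7415 bits

Distribution A (p=0.62) is closer to uniform (p=0.5), so it has higher entropy.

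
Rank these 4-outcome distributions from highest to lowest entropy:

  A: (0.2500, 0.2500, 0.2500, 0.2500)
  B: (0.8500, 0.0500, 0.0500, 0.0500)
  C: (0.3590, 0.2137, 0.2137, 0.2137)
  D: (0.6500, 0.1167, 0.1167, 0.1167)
A > C > D > B

Key insight: Entropy is maximized by uniform distributions and minimized by concentrated distributions.

Entropies:
  H(A) = 2.0000 bits
  H(B) = 0.8476 bits
  H(C) = 1.9578 bits
  H(D) = 1.4888 bits

Ranking: A > C > D > B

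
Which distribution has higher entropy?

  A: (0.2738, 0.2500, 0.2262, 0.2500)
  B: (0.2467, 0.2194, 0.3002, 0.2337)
A

Both distributions are close to uniform, making this a harder comparison.

H(A) = 1.9967 bits
H(B) = 1.9895 bits

The distribution closer to uniform has higher entropy.
Answer: A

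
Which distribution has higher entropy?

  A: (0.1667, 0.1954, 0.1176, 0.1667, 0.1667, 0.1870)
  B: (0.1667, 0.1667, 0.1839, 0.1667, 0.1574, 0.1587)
B

Both distributions are close to uniform, making this a harder comparison.

H(A) = 2.5682 bits
H(B) = 2.5831 bits

The distribution closer to uniform has higher entropy.
Answer: B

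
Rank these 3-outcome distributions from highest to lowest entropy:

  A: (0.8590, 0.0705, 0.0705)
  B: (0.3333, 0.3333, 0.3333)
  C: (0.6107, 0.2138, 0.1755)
B > C > A

Key insight: Entropy is maximized by uniform distributions and minimized by concentrated distributions.

- Uniform distributions have maximum entropy log₂(3) = 1.5850 bits
- The more "peaked" or concentrated a distribution, the lower its entropy

Entropies:
  H(A) = 0.7279 bits
  H(B) = 1.5850 bits
  H(C) = 1.3510 bits

Ranking: B > C > A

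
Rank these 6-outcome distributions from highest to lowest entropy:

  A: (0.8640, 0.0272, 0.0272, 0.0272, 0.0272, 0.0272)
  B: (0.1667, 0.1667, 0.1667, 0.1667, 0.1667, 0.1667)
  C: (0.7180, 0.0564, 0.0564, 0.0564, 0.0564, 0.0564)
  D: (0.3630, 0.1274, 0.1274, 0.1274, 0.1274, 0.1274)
B > D > C > A

Key insight: Entropy is maximized by uniform distributions and minimized by concentrated distributions.

Entropies:
  H(A) = 0.8894 bits
  H(B) = 2.5850 bits
  H(C) = 1.5129 bits
  H(D) = 2.4242 bits

Ranking: B > D > C > A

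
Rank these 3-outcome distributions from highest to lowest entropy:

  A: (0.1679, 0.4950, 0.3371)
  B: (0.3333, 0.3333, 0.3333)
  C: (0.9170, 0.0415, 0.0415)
B > A > C

Key insight: Entropy is maximized by uniform distributions and minimized by concentrated distributions.

- Uniform distributions have maximum entropy log₂(3) = 1.5850 bits
- The more "peaked" or concentrated a distribution, the lower its entropy

Entropies:
  H(A) = 1.4632 bits
  H(B) = 1.5850 bits
  H(C) = 0.4957 bits

Ranking: B > A > C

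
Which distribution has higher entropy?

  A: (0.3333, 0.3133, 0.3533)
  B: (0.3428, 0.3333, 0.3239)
B

Both distributions are close to uniform, making this a harder comparison.

H(A) = 1.5832 bits
H(B) = 1.5846 bits

The distribution closer to uniform has higher entropy.
Answer: B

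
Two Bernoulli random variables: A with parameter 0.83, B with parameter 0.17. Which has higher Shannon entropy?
Equal

For binary distributions, entropy is maximized at p=0.5 and decreases as p moves toward 0 or 1.

H(A) = H(0.83) = 0.6577 bits
H(B) = H(0.17) = 0.6577 bits

Both distributions are equally far from uniform (|0.83-0.5| = |0.17-0.5|), so they have the same entropy.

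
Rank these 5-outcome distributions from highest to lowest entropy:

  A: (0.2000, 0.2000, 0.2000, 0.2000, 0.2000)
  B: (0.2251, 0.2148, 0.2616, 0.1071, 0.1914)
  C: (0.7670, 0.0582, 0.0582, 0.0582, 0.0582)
A > B > C

Key insight: Entropy is maximized by uniform distributions and minimized by concentrated distributions.

- Uniform distributions have maximum entropy log₂(5) = 2.3219 bits
- The more "peaked" or concentrated a distribution, the lower its entropy

Entropies:
  H(A) = 2.3219 bits
  H(B) = 2.2687 bits
  H(C) = 1.2492 bits

Ranking: A > B > C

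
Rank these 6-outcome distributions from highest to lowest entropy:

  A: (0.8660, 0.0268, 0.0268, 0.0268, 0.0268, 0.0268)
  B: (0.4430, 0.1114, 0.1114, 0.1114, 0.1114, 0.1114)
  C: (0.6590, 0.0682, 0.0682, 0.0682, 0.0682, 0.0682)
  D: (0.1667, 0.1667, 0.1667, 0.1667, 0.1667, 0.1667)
D > B > C > A

Key insight: Entropy is maximized by uniform distributions and minimized by concentrated distributions.

Entropies:
  H(A) = 0.8794 bits
  H(B) = 2.2839 bits
  H(C) = 1.7175 bits
  H(D) = 2.5850 bits

Ranking: D > B > C > A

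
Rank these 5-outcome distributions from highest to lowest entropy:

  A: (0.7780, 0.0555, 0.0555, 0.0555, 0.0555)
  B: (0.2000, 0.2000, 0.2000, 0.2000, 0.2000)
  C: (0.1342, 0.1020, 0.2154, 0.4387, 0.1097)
B > C > A

Key insight: Entropy is maximized by uniform distributions and minimized by concentrated distributions.

- Uniform distributions have maximum entropy log₂(5) = 2.3219 bits
- The more "peaked" or concentrated a distribution, the lower its entropy

Entropies:
  H(A) = 1.2078 bits
  H(B) = 2.3219 bits
  H(C) = 2.0731 bits

Ranking: B > C > A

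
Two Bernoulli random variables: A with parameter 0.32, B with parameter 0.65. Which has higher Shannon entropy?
B

For binary distributions, entropy is maximized at p=0.5 and decreases as p moves toward 0 or 1.

H(A) = H(0.32) = 0.9044 bits
H(B) = H(0.65) = 0.9341 bits

Distribution B (p=0.65) is closer to uniform (p=0.5), so it has higher entropy.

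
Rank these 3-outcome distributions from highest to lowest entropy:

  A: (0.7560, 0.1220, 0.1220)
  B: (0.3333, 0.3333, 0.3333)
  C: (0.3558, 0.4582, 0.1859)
B > C > A

Key insight: Entropy is maximized by uniform distributions and minimized by concentrated distributions.

- Uniform distributions have maximum entropy log₂(3) = 1.5850 bits
- The more "peaked" or concentrated a distribution, the lower its entropy

Entropies:
  H(A) = 1.0456 bits
  H(B) = 1.5850 bits
  H(C) = 1.4976 bits

Ranking: B > C > A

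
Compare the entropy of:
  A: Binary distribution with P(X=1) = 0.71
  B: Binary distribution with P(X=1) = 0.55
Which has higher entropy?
B

For binary distributions, entropy is maximized at p=0.5 and decreases as p moves toward 0 or 1.

H(A) = H(0.71) = 0.8687 bits
H(B) = H(0.55) = 0.9928 bits

Distribution B (p=0.55) is closer to uniform (p=0.5), so it has higher entropy.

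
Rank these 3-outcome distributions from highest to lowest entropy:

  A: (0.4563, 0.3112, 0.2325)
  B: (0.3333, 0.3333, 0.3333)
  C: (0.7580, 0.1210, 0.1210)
B > A > C

Key insight: Entropy is maximized by uniform distributions and minimized by concentrated distributions.

- Uniform distributions have maximum entropy log₂(3) = 1.5850 bits
- The more "peaked" or concentrated a distribution, the lower its entropy

Entropies:
  H(A) = 1.5299 bits
  H(B) = 1.5850 bits
  H(C) = 1.0404 bits

Ranking: B > A > C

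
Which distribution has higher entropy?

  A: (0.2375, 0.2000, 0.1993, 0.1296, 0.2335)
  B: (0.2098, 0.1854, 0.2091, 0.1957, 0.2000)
B

Both distributions are close to uniform, making this a harder comparison.

H(A) = 2.2929 bits
H(B) = 2.3204 bits

The distribution closer to uniform has higher entropy.
Answer: B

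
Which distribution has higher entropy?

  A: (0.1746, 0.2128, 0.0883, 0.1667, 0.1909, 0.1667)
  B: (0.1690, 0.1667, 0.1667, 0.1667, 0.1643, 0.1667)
B

Both distributions are close to uniform, making this a harder comparison.

H(A) = 2.5417 bits
H(B) = 2.5849 bits

The distribution closer to uniform has higher entropy.
Answer: B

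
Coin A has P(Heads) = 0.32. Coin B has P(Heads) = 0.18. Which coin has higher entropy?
A

For binary distributions, entropy is maximized at p=0.5 and decreases as p moves toward 0 or 1.

H(A) = H(0.32) = 0.9044 bits
H(B) = H(0.18) = 0.6801 bits

Distribution A (p=0.32) is closer to uniform (p=0.5), so it has higher entropy.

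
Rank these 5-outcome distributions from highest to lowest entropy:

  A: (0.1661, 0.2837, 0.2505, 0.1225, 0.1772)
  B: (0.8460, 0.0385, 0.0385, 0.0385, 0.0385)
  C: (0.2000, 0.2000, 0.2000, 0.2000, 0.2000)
C > A > B

Key insight: Entropy is maximized by uniform distributions and minimized by concentrated distributions.

- Uniform distributions have maximum entropy log₂(5) = 2.3219 bits
- The more "peaked" or concentrated a distribution, the lower its entropy

Entropies:
  H(A) = 2.2596 bits
  H(B) = 0.9278 bits
  H(C) = 2.3219 bits

Ranking: C > A > B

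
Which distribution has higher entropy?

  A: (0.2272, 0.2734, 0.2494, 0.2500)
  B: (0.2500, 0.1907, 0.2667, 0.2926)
A

Both distributions are close to uniform, making this a harder comparison.

H(A) = 1.9969 bits
H(B) = 1.9832 bits

The distribution closer to uniform has higher entropy.
Answer: A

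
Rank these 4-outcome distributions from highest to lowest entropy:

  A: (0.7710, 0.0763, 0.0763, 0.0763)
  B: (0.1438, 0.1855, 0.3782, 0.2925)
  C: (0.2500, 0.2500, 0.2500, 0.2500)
C > B > A

Key insight: Entropy is maximized by uniform distributions and minimized by concentrated distributions.

- Uniform distributions have maximum entropy log₂(4) = 2.0000 bits
- The more "peaked" or concentrated a distribution, the lower its entropy

Entropies:
  H(A) = 1.1392 bits
  H(B) = 1.9025 bits
  H(C) = 2.0000 bits

Ranking: C > B > A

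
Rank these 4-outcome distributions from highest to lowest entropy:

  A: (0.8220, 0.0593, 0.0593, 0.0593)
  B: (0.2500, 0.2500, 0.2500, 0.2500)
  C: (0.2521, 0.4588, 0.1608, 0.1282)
B > C > A

Key insight: Entropy is maximized by uniform distributions and minimized by concentrated distributions.

- Uniform distributions have maximum entropy log₂(4) = 2.0000 bits
- The more "peaked" or concentrated a distribution, the lower its entropy

Entropies:
  H(A) = 0.9578 bits
  H(B) = 2.0000 bits
  H(C) = 1.8209 bits

Ranking: B > C > A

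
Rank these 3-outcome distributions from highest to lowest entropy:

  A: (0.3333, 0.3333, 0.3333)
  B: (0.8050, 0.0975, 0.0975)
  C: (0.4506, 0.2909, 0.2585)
A > C > B

Key insight: Entropy is maximized by uniform distributions and minimized by concentrated distributions.

- Uniform distributions have maximum entropy log₂(3) = 1.5850 bits
- The more "peaked" or concentrated a distribution, the lower its entropy

Entropies:
  H(A) = 1.5850 bits
  H(B) = 0.9068 bits
  H(C) = 1.5409 bits

Ranking: A > C > B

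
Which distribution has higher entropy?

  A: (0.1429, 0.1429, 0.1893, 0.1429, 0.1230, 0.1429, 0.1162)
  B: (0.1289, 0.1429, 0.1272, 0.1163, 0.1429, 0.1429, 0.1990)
A

Both distributions are close to uniform, making this a harder comparison.

H(A) = 2.7916 bits
H(B) = 2.7871 bits

The distribution closer to uniform has higher entropy.
Answer: A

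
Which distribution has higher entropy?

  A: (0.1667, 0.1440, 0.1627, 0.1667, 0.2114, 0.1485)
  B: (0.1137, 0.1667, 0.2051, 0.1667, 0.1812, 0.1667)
A

Both distributions are close to uniform, making this a harder comparison.

H(A) = 2.5731 bits
H(B) = 2.5644 bits

The distribution closer to uniform has higher entropy.
Answer: A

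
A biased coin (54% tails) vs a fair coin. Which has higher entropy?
Fair coin

The fair coin is uniform (p=0.5), maximizing binary entropy at 1 bit. The biased coin has H(0.54) ≈ 0.995 bits — its outcome is more predictable, so its entropy is lower.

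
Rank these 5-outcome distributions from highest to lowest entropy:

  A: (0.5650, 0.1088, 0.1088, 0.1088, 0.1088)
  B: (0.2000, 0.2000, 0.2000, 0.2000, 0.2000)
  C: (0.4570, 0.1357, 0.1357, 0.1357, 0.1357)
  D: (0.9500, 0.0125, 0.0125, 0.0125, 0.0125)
B > C > A > D

Key insight: Entropy is maximized by uniform distributions and minimized by concentrated distributions.

Entropies:
  H(A) = 1.8578 bits
  H(B) = 2.3219 bits
  H(C) = 2.0807 bits
  H(D) = 0.3864 bits

Ranking: B > C > A > D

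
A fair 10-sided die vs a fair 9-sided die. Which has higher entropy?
10-sided die

Both are uniform distributions; for uniform over n outcomes, H = log₂(n). H(10-sided) = log₂(10) = 3.322 bits and H(9-sided) = log₂(9) = 3.170 bits. More outcomes in a uniform distribution means higher entropy.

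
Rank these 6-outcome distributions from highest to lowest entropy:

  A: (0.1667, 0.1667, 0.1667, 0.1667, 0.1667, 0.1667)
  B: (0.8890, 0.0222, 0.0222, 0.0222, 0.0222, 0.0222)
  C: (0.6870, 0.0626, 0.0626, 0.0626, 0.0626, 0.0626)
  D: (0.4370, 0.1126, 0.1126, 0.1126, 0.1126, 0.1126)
A > D > C > B

Key insight: Entropy is maximized by uniform distributions and minimized by concentrated distributions.

Entropies:
  H(A) = 2.5850 bits
  H(B) = 0.7607 bits
  H(C) = 1.6234 bits
  H(D) = 2.2958 bits

Ranking: A > D > C > B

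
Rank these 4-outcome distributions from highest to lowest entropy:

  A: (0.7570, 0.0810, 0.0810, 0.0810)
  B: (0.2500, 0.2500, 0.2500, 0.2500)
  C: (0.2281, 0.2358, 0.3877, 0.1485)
B > C > A

Key insight: Entropy is maximized by uniform distributions and minimized by concentrated distributions.

- Uniform distributions have maximum entropy log₂(4) = 2.0000 bits
- The more "peaked" or concentrated a distribution, the lower its entropy

Entropies:
  H(A) = 1.1851 bits
  H(B) = 2.0000 bits
  H(C) = 1.9164 bits

Ranking: B > C > A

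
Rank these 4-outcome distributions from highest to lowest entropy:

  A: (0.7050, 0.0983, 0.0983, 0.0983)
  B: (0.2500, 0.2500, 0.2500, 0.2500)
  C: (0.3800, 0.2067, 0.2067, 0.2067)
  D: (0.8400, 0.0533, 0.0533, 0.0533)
B > C > A > D

Key insight: Entropy is maximized by uniform distributions and minimized by concentrated distributions.

Entropies:
  H(A) = 1.3427 bits
  H(B) = 2.0000 bits
  H(C) = 1.9407 bits
  H(D) = 0.8879 bits

Ranking: B > C > A > D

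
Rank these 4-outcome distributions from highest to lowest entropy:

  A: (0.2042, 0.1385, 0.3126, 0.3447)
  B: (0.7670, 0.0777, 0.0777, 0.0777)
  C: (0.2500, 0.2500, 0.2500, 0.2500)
C > A > B

Key insight: Entropy is maximized by uniform distributions and minimized by concentrated distributions.

- Uniform distributions have maximum entropy log₂(4) = 2.0000 bits
- The more "peaked" or concentrated a distribution, the lower its entropy

Entropies:
  H(A) = 1.9171 bits
  H(B) = 1.1525 bits
  H(C) = 2.0000 bits

Ranking: C > A > B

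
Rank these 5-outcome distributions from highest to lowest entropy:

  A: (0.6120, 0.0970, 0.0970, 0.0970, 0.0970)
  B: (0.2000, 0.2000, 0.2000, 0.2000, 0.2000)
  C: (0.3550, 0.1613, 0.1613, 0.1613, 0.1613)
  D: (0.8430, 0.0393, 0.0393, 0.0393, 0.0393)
B > C > A > D

Key insight: Entropy is maximized by uniform distributions and minimized by concentrated distributions.

Entropies:
  H(A) = 1.7395 bits
  H(B) = 2.3219 bits
  H(C) = 2.2285 bits
  H(D) = 0.9411 bits

Ranking: B > C > A > D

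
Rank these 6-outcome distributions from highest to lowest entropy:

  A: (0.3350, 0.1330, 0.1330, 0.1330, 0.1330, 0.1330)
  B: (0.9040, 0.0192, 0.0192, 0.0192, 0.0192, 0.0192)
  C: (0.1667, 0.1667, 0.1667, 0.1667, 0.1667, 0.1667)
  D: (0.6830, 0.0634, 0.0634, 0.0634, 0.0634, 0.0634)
C > A > D > B

Key insight: Entropy is maximized by uniform distributions and minimized by concentrated distributions.

Entropies:
  H(A) = 2.4640 bits
  H(B) = 0.6791 bits
  H(C) = 2.5850 bits
  H(D) = 1.6371 bits

Ranking: C > A > D > B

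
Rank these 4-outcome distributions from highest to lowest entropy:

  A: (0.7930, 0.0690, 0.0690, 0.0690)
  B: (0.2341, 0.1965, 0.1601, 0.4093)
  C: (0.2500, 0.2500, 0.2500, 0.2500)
C > B > A

Key insight: Entropy is maximized by uniform distributions and minimized by concentrated distributions.

- Uniform distributions have maximum entropy log₂(4) = 2.0000 bits
- The more "peaked" or concentrated a distribution, the lower its entropy

Entropies:
  H(A) = 1.0638 bits
  H(B) = 1.9023 bits
  H(C) = 2.0000 bits

Ranking: C > B > A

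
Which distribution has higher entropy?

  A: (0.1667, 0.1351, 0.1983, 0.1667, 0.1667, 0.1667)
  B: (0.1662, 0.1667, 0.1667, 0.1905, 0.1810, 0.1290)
A

Both distributions are close to uniform, making this a harder comparison.

H(A) = 2.5763 bits
H(B) = 2.5751 bits

The distribution closer to uniform has higher entropy.
Answer: A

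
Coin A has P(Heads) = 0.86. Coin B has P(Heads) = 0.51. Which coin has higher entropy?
B

For binary distributions, entropy is maximized at p=0.5 and decreases as p moves toward 0 or 1.

H(A) = H(0.86) = 0.5842 bits
H(B) = H(0.51) = 0.9997 bits

Distribution B (p=0.51) is closer to uniform (p=0.5), so it has higher entropy.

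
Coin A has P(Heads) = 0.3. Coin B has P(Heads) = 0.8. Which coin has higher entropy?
A

For binary distributions, entropy is maximized at p=0.5 and decreases as p moves toward 0 or 1.

H(A) = H(0.3) = 0.8813 bits
H(B) = H(0.8) = 0.7219 bits

Distribution A (p=0.3) is closer to uniform (p=0.5), so it has higher entropy.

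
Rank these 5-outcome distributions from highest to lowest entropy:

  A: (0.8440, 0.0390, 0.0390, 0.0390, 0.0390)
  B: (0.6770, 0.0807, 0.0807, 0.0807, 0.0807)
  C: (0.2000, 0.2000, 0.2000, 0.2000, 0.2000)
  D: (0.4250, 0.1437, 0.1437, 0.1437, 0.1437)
C > D > B > A

Key insight: Entropy is maximized by uniform distributions and minimized by concentrated distributions.

Entropies:
  H(A) = 0.9367 bits
  H(B) = 1.5536 bits
  H(C) = 2.3219 bits
  H(D) = 2.1337 bits

Ranking: C > D > B > A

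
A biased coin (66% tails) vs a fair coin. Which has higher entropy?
Fair coin

The fair coin is uniform (p=0.5), maximizing binary entropy at 1 bit. The biased coin has H(0.66) ≈ 0.925 bits — its outcome is more predictable, so its entropy is lower.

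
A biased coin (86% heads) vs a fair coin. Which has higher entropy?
Fair coin

The fair coin is uniform (p=0.5), maximizing binary entropy at 1 bit. The biased coin has H(0.86) ≈ 0.584 bits — its outcome is more predictable, so its entropy is lower.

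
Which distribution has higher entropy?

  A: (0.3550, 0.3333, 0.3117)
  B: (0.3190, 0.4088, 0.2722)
A

Both distributions are close to uniform, making this a harder comparison.

H(A) = 1.5829 bits
H(B) = 1.5644 bits

The distribution closer to uniform has higher entropy.
Answer: A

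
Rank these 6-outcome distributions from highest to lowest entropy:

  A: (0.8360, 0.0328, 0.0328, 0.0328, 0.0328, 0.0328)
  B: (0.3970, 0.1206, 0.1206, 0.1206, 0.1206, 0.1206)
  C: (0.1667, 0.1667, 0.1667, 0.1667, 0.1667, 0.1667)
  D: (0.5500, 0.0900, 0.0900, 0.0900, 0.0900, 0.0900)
C > B > D > A

Key insight: Entropy is maximized by uniform distributions and minimized by concentrated distributions.

Entropies:
  H(A) = 1.0246 bits
  H(B) = 2.3693 bits
  H(C) = 2.5850 bits
  H(D) = 2.0376 bits

Ranking: C > B > D > A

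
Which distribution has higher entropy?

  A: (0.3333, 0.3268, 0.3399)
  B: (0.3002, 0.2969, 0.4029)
A

Both distributions are close to uniform, making this a harder comparison.

H(A) = 1.5848 bits
H(B) = 1.5697 bits

The distribution closer to uniform has higher entropy.
Answer: A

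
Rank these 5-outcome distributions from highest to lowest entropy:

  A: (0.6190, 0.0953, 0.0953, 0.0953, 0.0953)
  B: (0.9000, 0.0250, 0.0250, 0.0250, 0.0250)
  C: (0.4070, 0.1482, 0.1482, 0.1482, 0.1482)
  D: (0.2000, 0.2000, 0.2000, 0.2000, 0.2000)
D > C > A > B

Key insight: Entropy is maximized by uniform distributions and minimized by concentrated distributions.

Entropies:
  H(A) = 1.7207 bits
  H(B) = 0.6690 bits
  H(C) = 2.1609 bits
  H(D) = 2.3219 bits

Ranking: D > C > A > B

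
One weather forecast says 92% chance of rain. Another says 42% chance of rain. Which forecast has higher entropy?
42% forecast

Treat each forecast as a Bernoulli distribution. Binary entropy is maximized at p=0.5 and falls off symmetrically toward 0 or 1. The 42% forecast is closer to 50%, so it is more uncertain. H(92%) ≈ 0.402 bits, H(42%) ≈ 0.981 bits.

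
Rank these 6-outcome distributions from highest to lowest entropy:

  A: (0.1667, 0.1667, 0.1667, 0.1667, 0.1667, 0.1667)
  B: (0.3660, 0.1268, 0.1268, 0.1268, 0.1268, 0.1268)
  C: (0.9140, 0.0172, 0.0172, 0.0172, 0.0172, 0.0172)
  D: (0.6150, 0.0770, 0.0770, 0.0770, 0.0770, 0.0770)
A > B > D > C

Key insight: Entropy is maximized by uniform distributions and minimized by concentrated distributions.

Entropies:
  H(A) = 2.5850 bits
  H(B) = 2.4197 bits
  H(C) = 0.6227 bits
  H(D) = 1.8554 bits

Ranking: A > B > D > C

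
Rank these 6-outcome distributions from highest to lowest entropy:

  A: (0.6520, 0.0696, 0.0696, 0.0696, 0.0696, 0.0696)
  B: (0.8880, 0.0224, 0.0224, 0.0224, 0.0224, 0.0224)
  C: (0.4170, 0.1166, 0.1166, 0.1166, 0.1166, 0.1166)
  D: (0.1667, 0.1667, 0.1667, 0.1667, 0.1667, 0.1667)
D > C > A > B

Key insight: Entropy is maximized by uniform distributions and minimized by concentrated distributions.

Entropies:
  H(A) = 1.7403 bits
  H(B) = 0.7660 bits
  H(C) = 2.3337 bits
  H(D) = 2.5850 bits

Ranking: D > C > A > B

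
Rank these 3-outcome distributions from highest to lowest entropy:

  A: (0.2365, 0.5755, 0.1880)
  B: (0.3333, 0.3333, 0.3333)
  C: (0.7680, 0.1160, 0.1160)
B > A > C

Key insight: Entropy is maximized by uniform distributions and minimized by concentrated distributions.

- Uniform distributions have maximum entropy log₂(3) = 1.5850 bits
- The more "peaked" or concentrated a distribution, the lower its entropy

Entropies:
  H(A) = 1.4040 bits
  H(B) = 1.5850 bits
  H(C) = 1.0135 bits

Ranking: B > A > C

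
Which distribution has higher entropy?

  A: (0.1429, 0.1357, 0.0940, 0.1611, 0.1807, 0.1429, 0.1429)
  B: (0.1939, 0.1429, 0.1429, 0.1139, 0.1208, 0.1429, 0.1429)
B

Both distributions are close to uniform, making this a harder comparison.

H(A) = 2.7851 bits
H(B) = 2.7884 bits

The distribution closer to uniform has higher entropy.
Answer: B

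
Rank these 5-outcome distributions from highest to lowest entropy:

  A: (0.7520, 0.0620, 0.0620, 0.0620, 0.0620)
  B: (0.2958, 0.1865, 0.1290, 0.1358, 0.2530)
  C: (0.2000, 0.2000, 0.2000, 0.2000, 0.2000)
C > B > A

Key insight: Entropy is maximized by uniform distributions and minimized by concentrated distributions.

- Uniform distributions have maximum entropy log₂(5) = 2.3219 bits
- The more "peaked" or concentrated a distribution, the lower its entropy

Entropies:
  H(A) = 1.3041 bits
  H(B) = 2.2455 bits
  H(C) = 2.3219 bits

Ranking: C > B > A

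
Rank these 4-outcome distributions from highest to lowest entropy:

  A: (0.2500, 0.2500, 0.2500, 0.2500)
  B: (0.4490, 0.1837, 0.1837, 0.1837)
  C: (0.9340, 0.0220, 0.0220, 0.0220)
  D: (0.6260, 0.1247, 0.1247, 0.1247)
A > B > D > C

Key insight: Entropy is maximized by uniform distributions and minimized by concentrated distributions.

Entropies:
  H(A) = 2.0000 bits
  H(B) = 1.8658 bits
  H(C) = 0.4554 bits
  H(D) = 1.5465 bits

Ranking: A > B > D > C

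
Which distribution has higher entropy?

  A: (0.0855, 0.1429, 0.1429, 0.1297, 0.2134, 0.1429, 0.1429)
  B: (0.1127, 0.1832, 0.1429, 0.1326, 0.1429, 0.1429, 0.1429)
B

Both distributions are close to uniform, making this a harder comparison.

H(A) = 2.7652 bits
H(B) = 2.7943 bits

The distribution closer to uniform has higher entropy.
Answer: B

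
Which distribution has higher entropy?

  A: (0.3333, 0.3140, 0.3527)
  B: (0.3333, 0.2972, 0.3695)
A

Both distributions are close to uniform, making this a harder comparison.

H(A) = 1.5833 bits
H(B) = 1.5793 bits

The distribution closer to uniform has higher entropy.
Answer: A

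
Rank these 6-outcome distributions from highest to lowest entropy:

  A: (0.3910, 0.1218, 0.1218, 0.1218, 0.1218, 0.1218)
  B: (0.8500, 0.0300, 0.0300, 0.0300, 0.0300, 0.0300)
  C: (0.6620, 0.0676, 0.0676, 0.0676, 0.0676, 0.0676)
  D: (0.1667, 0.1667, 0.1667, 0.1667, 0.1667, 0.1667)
D > A > C > B

Key insight: Entropy is maximized by uniform distributions and minimized by concentrated distributions.

Entropies:
  H(A) = 2.3795 bits
  H(B) = 0.9581 bits
  H(C) = 1.7077 bits
  H(D) = 2.5850 bits

Ranking: D > A > C > B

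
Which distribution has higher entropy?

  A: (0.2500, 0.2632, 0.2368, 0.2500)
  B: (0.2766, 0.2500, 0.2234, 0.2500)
A

Both distributions are close to uniform, making this a harder comparison.

H(A) = 1.9990 bits
H(B) = 1.9959 bits

The distribution closer to uniform has higher entropy.
Answer: A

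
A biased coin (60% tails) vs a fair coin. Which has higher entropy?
Fair coin

The fair coin is uniform (p=0.5), maximizing binary entropy at 1 bit. The biased coin has H(0.60) ≈ 0.971 bits — its outcome is more predictable, so its entropy is lower.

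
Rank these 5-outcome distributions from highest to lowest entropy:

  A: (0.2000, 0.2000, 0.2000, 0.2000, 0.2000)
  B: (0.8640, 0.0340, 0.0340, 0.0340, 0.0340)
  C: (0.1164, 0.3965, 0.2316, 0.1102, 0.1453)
A > C > B

Key insight: Entropy is maximized by uniform distributions and minimized by concentrated distributions.

- Uniform distributions have maximum entropy log₂(5) = 2.3219 bits
- The more "peaked" or concentrated a distribution, the lower its entropy

Entropies:
  H(A) = 2.3219 bits
  H(B) = 0.8457 bits
  H(C) = 2.1341 bits

Ranking: A > C > B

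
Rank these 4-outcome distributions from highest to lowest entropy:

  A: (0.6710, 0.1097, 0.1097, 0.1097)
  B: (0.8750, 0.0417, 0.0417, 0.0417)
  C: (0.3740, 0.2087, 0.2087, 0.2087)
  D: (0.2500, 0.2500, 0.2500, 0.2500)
D > C > A > B

Key insight: Entropy is maximized by uniform distributions and minimized by concentrated distributions.

Entropies:
  H(A) = 1.4354 bits
  H(B) = 0.7417 bits
  H(C) = 1.9459 bits
  H(D) = 2.0000 bits

Ranking: D > C > A > B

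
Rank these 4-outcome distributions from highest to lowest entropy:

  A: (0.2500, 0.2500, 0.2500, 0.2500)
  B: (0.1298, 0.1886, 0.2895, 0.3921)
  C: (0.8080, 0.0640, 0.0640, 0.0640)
A > B > C

Key insight: Entropy is maximized by uniform distributions and minimized by concentrated distributions.

- Uniform distributions have maximum entropy log₂(4) = 2.0000 bits
- The more "peaked" or concentrated a distribution, the lower its entropy

Entropies:
  H(A) = 2.0000 bits
  H(B) = 1.8836 bits
  H(C) = 1.0099 bits

Ranking: A > B > C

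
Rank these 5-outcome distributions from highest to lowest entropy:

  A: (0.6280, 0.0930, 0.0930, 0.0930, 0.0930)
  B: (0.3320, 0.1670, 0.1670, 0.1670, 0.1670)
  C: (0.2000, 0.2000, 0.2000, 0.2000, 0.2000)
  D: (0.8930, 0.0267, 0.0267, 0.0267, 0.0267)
C > B > A > D

Key insight: Entropy is maximized by uniform distributions and minimized by concentrated distributions.

Entropies:
  H(A) = 1.6962 bits
  H(B) = 2.2530 bits
  H(C) = 2.3219 bits
  H(D) = 0.7048 bits

Ranking: C > B > A > D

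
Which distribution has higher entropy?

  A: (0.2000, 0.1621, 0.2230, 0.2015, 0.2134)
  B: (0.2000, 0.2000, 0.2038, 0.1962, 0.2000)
B

Both distributions are close to uniform, making this a harder comparison.

H(A) = 2.3139 bits
H(B) = 2.3218 bits

The distribution closer to uniform has higher entropy.
Answer: B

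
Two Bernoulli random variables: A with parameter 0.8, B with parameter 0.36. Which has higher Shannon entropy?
B

For binary distributions, entropy is maximized at p=0.5 and decreases as p moves toward 0 or 1.

H(A) = H(0.8) = 0.7219 bits
H(B) = H(0.36) = 0.9427 bits

Distribution B (p=0.36) is closer to uniform (p=0.5), so it has higher entropy.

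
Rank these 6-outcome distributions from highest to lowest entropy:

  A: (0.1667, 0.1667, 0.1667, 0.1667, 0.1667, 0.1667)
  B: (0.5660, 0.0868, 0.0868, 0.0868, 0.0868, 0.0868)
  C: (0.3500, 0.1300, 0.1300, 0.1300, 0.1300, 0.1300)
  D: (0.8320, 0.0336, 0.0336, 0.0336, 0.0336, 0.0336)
A > C > B > D

Key insight: Entropy is maximized by uniform distributions and minimized by concentrated distributions.

Entropies:
  H(A) = 2.5850 bits
  H(B) = 1.9951 bits
  H(C) = 2.4433 bits
  H(D) = 1.0432 bits

Ranking: A > C > B > D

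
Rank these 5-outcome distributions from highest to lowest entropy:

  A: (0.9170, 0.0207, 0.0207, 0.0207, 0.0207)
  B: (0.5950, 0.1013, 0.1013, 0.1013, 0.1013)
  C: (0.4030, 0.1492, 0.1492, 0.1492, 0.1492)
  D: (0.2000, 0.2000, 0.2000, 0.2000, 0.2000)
D > C > B > A

Key insight: Entropy is maximized by uniform distributions and minimized by concentrated distributions.

Entropies:
  H(A) = 0.5787 bits
  H(B) = 1.7838 bits
  H(C) = 2.1667 bits
  H(D) = 2.3219 bits

Ranking: D > C > B > A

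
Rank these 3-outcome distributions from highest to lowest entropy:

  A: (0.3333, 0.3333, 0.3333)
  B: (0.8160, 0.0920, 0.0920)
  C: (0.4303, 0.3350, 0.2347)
A > C > B

Key insight: Entropy is maximized by uniform distributions and minimized by concentrated distributions.

- Uniform distributions have maximum entropy log₂(3) = 1.5850 bits
- The more "peaked" or concentrated a distribution, the lower its entropy

Entropies:
  H(A) = 1.5850 bits
  H(B) = 0.8727 bits
  H(C) = 1.5428 bits

Ranking: A > C > B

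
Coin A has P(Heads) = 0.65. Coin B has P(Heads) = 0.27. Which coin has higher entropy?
A

For binary distributions, entropy is maximized at p=0.5 and decreases as p moves toward 0 or 1.

H(A) = H(0.65) = 0.9341 bits
H(B) = H(0.27) = 0.8415 bits

Distribution A (p=0.65) is closer to uniform (p=0.5), so it has higher entropy.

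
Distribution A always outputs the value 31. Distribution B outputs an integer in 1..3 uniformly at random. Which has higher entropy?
B

A is deterministic, so H(A) = 0. B is uniform over 3 outcomes, so H(B) = log₂(3) = 1.585 bits. Any distribution with genuine randomness has higher entropy than a deterministic one.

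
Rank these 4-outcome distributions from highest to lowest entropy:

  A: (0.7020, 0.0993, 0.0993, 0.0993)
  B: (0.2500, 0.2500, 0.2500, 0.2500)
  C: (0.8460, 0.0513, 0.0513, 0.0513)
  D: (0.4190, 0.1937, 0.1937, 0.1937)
B > D > A > C

Key insight: Entropy is maximized by uniform distributions and minimized by concentrated distributions.

Entropies:
  H(A) = 1.3512 bits
  H(B) = 2.0000 bits
  H(C) = 0.8638 bits
  H(D) = 1.9018 bits

Ranking: B > D > A > C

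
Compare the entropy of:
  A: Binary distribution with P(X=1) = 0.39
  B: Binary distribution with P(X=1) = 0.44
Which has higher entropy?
B

For binary distributions, entropy is maximized at p=0.5 and decreases as p moves toward 0 or 1.

H(A) = H(0.39) = 0.9648 bits
H(B) = H(0.44) = 0.9896 bits

Distribution B (p=0.44) is closer to uniform (p=0.5), so it has higher entropy.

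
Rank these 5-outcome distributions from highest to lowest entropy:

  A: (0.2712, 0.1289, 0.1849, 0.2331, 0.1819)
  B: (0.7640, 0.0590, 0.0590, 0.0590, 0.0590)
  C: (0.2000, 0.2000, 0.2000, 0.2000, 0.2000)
C > A > B

Key insight: Entropy is maximized by uniform distributions and minimized by concentrated distributions.

- Uniform distributions have maximum entropy log₂(5) = 2.3219 bits
- The more "peaked" or concentrated a distribution, the lower its entropy

Entropies:
  H(A) = 2.2788 bits
  H(B) = 1.2603 bits
  H(C) = 2.3219 bits

Ranking: C > A > B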